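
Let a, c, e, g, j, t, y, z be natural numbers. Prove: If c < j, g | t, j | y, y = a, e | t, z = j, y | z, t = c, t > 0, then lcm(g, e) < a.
Since z = j and y | z, y | j. j | y, so j = y. Since y = a, j = a. Since g | t and e | t, lcm(g, e) | t. t > 0, so lcm(g, e) ≤ t. Since t = c, lcm(g, e) ≤ c. Because c < j, lcm(g, e) < j. Since j = a, lcm(g, e) < a.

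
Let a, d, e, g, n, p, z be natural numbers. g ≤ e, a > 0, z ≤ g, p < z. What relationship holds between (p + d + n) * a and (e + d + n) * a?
(p + d + n) * a < (e + d + n) * a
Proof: p < z and z ≤ g, hence p < g. Since g ≤ e, p < e. Then p + d < e + d. Then p + d + n < e + d + n. Since a > 0, by multiplying by a positive, (p + d + n) * a < (e + d + n) * a.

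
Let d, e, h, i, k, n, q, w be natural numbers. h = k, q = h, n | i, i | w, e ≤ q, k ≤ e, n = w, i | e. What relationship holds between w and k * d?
w | k * d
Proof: n = w and n | i, so w | i. From i | w, i = w. q = h and h = k, thus q = k. From e ≤ q, e ≤ k. From k ≤ e, e = k. Because i | e, i | k. Since i = w, w | k. Then w | k * d.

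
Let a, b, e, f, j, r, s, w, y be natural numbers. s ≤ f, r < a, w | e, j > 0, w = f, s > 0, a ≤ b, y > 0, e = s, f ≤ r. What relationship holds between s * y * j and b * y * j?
s * y * j < b * y * j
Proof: w = f and w | e, hence f | e. e = s, so f | s. Since s > 0, f ≤ s. s ≤ f, so f = s. r < a and a ≤ b, thus r < b. f ≤ r, so f < b. Since f = s, s < b. Since y > 0, s * y < b * y. j > 0, so s * y * j < b * y * j.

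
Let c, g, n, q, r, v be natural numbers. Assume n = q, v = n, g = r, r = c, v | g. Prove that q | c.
Because g = r and r = c, g = c. v = n and v | g, hence n | g. n = q, so q | g. Since g = c, q | c.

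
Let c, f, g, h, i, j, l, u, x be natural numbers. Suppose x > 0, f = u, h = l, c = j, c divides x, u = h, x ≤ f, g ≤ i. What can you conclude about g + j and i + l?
g + j ≤ i + l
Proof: f = u and u = h, therefore f = h. From h = l, f = l. Because c divides x and x > 0, c ≤ x. Since c = j, j ≤ x. x ≤ f, so j ≤ f. Since f = l, j ≤ l. g ≤ i, so g + j ≤ i + l.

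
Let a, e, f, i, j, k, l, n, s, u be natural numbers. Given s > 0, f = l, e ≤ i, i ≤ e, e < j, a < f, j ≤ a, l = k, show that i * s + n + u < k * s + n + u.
e ≤ i and i ≤ e, so e = i. e < j and j ≤ a, hence e < a. Since e = i, i < a. From f = l and l = k, f = k. Since a < f, a < k. Since i < a, i < k. From s > 0, i * s < k * s. Then i * s + n < k * s + n. Then i * s + n + u < k * s + n + u.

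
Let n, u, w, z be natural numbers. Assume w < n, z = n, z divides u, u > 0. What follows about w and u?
w < u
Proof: z = n and z divides u, hence n divides u. u > 0, so n ≤ u. Since w < n, w < u.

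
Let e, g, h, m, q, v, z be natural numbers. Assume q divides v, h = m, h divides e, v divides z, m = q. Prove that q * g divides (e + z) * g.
From h = m and m = q, h = q. h divides e, so q divides e. q divides v and v divides z, hence q divides z. Since q divides e, q divides e + z. Then q * g divides (e + z) * g.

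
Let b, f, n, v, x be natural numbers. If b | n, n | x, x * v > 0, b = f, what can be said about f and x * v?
f ≤ x * v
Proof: b = f and b | n, hence f | n. n | x, so f | x. Then f | x * v. Because x * v > 0, f ≤ x * v.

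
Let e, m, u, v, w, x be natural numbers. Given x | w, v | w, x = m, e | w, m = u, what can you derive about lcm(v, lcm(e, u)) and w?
lcm(v, lcm(e, u)) | w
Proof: x = m and x | w, thus m | w. m = u, so u | w. Since e | w, lcm(e, u) | w. v | w, so lcm(v, lcm(e, u)) | w.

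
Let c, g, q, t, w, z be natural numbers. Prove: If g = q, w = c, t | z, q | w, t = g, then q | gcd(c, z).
w = c and q | w, therefore q | c. From t = g and t | z, g | z. g = q, so q | z. q | c, so q | gcd(c, z).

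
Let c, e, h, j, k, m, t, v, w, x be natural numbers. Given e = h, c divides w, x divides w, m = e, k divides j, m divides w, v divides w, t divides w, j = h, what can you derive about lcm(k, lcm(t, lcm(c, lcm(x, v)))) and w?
lcm(k, lcm(t, lcm(c, lcm(x, v)))) divides w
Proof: Because j = h and k divides j, k divides h. m = e and e = h, thus m = h. m divides w, so h divides w. From k divides h, k divides w. x divides w and v divides w, hence lcm(x, v) divides w. c divides w, so lcm(c, lcm(x, v)) divides w. Since t divides w, lcm(t, lcm(c, lcm(x, v))) divides w. k divides w, so lcm(k, lcm(t, lcm(c, lcm(x, v)))) divides w.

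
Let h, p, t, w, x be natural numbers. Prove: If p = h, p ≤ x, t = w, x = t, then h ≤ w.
x = t and t = w, thus x = w. From p = h and p ≤ x, h ≤ x. Since x = w, h ≤ w.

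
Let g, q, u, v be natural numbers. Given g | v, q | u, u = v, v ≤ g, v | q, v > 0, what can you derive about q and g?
q = g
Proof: u = v and q | u, hence q | v. Since v | q, q = v. From g | v and v > 0, g ≤ v. v ≤ g, so v = g. Since q = v, q = g.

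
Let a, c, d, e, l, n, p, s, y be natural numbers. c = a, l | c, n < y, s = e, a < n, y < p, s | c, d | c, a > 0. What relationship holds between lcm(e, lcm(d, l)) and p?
lcm(e, lcm(d, l)) < p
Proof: s = e and s | c, therefore e | c. d | c and l | c, so lcm(d, l) | c. Since e | c, lcm(e, lcm(d, l)) | c. c = a, so lcm(e, lcm(d, l)) | a. Because a > 0, lcm(e, lcm(d, l)) ≤ a. a < n and n < y, thus a < y. Since y < p, a < p. Since lcm(e, lcm(d, l)) ≤ a, lcm(e, lcm(d, l)) < p.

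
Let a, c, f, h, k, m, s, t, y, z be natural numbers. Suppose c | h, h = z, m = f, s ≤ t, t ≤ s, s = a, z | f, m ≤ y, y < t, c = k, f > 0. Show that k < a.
Because h = z and c | h, c | z. z | f, so c | f. f > 0, so c ≤ f. Since t ≤ s and s ≤ t, t = s. Since m ≤ y and y < t, m < t. Since t = s, m < s. Since m = f, f < s. Since c ≤ f, c < s. From c = k, k < s. Since s = a, k < a.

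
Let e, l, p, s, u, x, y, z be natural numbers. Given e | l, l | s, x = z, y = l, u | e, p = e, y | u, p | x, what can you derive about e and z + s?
e | z + s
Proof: x = z and p | x, thus p | z. Since p = e, e | z. y | u and u | e, therefore y | e. Since y = l, l | e. e | l, so l = e. Since l | s, e | s. e | z, so e | z + s.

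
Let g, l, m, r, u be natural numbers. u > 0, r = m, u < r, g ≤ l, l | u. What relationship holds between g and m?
g < m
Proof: l | u and u > 0, therefore l ≤ u. r = m and u < r, hence u < m. Since l ≤ u, l < m. Since g ≤ l, g < m.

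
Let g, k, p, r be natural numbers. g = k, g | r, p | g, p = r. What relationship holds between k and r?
k = r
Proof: Since p = r and p | g, r | g. Since g | r, r = g. From g = k, r = k. Then k = r.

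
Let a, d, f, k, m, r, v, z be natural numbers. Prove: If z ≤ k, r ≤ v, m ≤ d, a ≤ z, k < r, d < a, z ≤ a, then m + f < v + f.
m ≤ d and d < a, so m < a. From z ≤ a and a ≤ z, z = a. From z ≤ k and k < r, z < r. z = a, so a < r. r ≤ v, so a < v. m < a, so m < v. Then m + f < v + f.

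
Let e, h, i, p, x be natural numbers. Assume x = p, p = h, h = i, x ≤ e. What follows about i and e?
i ≤ e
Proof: Since x = p and p = h, x = h. Since h = i, x = i. x ≤ e, so i ≤ e.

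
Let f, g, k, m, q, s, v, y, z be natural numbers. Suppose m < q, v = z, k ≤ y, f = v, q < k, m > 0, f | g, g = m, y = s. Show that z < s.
f = v and f | g, so v | g. g = m, so v | m. v = z, so z | m. Since m > 0, z ≤ m. q < k and k ≤ y, thus q < y. Since m < q, m < y. Since y = s, m < s. Since z ≤ m, z < s.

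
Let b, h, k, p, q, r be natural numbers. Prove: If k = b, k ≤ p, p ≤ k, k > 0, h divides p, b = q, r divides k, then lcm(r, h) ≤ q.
k = b and b = q, so k = q. Because p ≤ k and k ≤ p, p = k. Since h divides p, h divides k. r divides k, so lcm(r, h) divides k. From k > 0, lcm(r, h) ≤ k. Since k = q, lcm(r, h) ≤ q.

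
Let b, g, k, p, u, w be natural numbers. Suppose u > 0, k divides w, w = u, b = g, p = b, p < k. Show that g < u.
p = b and b = g, so p = g. Since w = u and k divides w, k divides u. Because u > 0, k ≤ u. Since p < k, p < u. p = g, so g < u.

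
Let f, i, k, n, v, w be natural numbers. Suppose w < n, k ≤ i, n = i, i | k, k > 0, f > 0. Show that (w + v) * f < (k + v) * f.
i | k and k > 0, so i ≤ k. Since k ≤ i, i = k. n = i, so n = k. w < n, so w < k. Then w + v < k + v. f > 0, so (w + v) * f < (k + v) * f.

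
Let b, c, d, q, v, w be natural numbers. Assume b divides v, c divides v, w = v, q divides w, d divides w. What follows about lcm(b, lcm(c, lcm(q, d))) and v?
lcm(b, lcm(c, lcm(q, d))) divides v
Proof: q divides w and d divides w, therefore lcm(q, d) divides w. From w = v, lcm(q, d) divides v. c divides v, so lcm(c, lcm(q, d)) divides v. b divides v, so lcm(b, lcm(c, lcm(q, d))) divides v.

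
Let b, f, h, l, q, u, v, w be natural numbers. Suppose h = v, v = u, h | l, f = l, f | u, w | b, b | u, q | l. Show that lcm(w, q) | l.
From h = v and v = u, h = u. h | l, so u | l. Since f = l and f | u, l | u. Since u | l, u = l. From w | b and b | u, w | u. u = l, so w | l. From q | l, lcm(w, q) | l.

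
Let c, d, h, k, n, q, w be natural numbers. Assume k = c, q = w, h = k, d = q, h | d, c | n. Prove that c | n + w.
d = q and q = w, so d = w. Because h = k and h | d, k | d. d = w, so k | w. Since k = c, c | w. c | n, so c | n + w.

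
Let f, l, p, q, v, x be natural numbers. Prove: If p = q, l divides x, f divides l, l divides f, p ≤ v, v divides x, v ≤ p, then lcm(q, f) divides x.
Because v ≤ p and p ≤ v, v = p. From p = q, v = q. v divides x, so q divides x. l divides f and f divides l, therefore l = f. From l divides x, f divides x. Since q divides x, lcm(q, f) divides x.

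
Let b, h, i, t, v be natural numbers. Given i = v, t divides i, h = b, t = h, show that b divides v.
Because t = h and h = b, t = b. i = v and t divides i, thus t divides v. t = b, so b divides v.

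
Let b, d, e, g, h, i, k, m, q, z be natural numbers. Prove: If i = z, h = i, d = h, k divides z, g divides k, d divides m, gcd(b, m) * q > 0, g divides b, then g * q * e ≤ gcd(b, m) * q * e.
g divides k and k divides z, so g divides z. Because h = i and i = z, h = z. From d = h and d divides m, h divides m. h = z, so z divides m. g divides z, so g divides m. Because g divides b, g divides gcd(b, m). Then g * q divides gcd(b, m) * q. Since gcd(b, m) * q > 0, g * q ≤ gcd(b, m) * q. By multiplying by a non-negative, g * q * e ≤ gcd(b, m) * q * e.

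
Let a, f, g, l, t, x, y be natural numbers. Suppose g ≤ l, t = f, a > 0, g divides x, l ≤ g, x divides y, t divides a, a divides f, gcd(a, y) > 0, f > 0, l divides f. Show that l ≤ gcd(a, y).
Because t = f and t divides a, f divides a. Since a > 0, f ≤ a. a divides f and f > 0, hence a ≤ f. Since f ≤ a, f = a. l divides f, so l divides a. g ≤ l and l ≤ g, therefore g = l. g divides x, so l divides x. Since x divides y, l divides y. l divides a, so l divides gcd(a, y). Since gcd(a, y) > 0, l ≤ gcd(a, y).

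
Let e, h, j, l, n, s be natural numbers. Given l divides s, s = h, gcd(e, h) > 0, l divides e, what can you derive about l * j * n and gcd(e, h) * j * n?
l * j * n ≤ gcd(e, h) * j * n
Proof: s = h and l divides s, so l divides h. Since l divides e, l divides gcd(e, h). Since gcd(e, h) > 0, l ≤ gcd(e, h). By multiplying by a non-negative, l * j ≤ gcd(e, h) * j. By multiplying by a non-negative, l * j * n ≤ gcd(e, h) * j * n.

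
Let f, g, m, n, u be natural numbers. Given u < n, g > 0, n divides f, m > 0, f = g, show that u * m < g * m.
Since f = g and n divides f, n divides g. Since g > 0, n ≤ g. u < n, so u < g. Combined with m > 0, by multiplying by a positive, u * m < g * m.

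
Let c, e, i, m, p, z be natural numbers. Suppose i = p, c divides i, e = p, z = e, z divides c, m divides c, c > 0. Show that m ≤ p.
From i = p and c divides i, c divides p. z = e and z divides c, thus e divides c. From e = p, p divides c. c divides p, so c = p. m divides c and c > 0, hence m ≤ c. From c = p, m ≤ p.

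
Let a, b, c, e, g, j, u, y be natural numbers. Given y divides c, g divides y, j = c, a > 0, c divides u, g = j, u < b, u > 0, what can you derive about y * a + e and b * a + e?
y * a + e < b * a + e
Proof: Because g = j and j = c, g = c. g divides y, so c divides y. Because y divides c, c = y. Since c divides u, y divides u. u > 0, so y ≤ u. u < b, so y < b. Combined with a > 0, by multiplying by a positive, y * a < b * a. Then y * a + e < b * a + e.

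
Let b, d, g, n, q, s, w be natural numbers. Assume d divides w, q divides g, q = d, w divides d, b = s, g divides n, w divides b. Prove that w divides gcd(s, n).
From b = s and w divides b, w divides s. d divides w and w divides d, hence d = w. q = d and q divides g, hence d divides g. Since d = w, w divides g. g divides n, so w divides n. Because w divides s, w divides gcd(s, n).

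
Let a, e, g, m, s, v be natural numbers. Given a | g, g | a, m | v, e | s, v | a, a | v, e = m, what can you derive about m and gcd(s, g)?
m | gcd(s, g)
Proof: e = m and e | s, thus m | s. Because v | a and a | v, v = a. a | g and g | a, hence a = g. Since v = a, v = g. Since m | v, m | g. m | s, so m | gcd(s, g).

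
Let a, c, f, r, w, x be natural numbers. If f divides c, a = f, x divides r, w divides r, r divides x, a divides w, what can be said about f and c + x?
f divides c + x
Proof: a = f and a divides w, therefore f divides w. Since r divides x and x divides r, r = x. w divides r, so w divides x. Since f divides w, f divides x. f divides c, so f divides c + x.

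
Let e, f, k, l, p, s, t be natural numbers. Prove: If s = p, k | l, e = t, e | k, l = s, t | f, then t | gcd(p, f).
l = s and s = p, thus l = p. e | k and k | l, so e | l. l = p, so e | p. Because e = t, t | p. Since t | f, t | gcd(p, f).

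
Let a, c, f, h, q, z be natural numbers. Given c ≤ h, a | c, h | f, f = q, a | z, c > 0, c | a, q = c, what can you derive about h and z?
h | z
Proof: a | c and c | a, hence a = c. f = q and q = c, hence f = c. Since h | f, h | c. c > 0, so h ≤ c. Since c ≤ h, c = h. Since a = c, a = h. a | z, so h | z.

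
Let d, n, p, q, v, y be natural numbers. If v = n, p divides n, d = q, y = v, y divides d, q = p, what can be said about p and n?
p = n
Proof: d = q and q = p, hence d = p. y = v and y divides d, so v divides d. d = p, so v divides p. Since v = n, n divides p. Since p divides n, n = p. Then p = n.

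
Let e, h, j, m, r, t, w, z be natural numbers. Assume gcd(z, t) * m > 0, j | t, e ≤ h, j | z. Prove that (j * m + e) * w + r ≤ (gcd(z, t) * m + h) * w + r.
j | z and j | t, therefore j | gcd(z, t). Then j * m | gcd(z, t) * m. gcd(z, t) * m > 0, so j * m ≤ gcd(z, t) * m. Since e ≤ h, j * m + e ≤ gcd(z, t) * m + h. Then (j * m + e) * w ≤ (gcd(z, t) * m + h) * w. Then (j * m + e) * w + r ≤ (gcd(z, t) * m + h) * w + r.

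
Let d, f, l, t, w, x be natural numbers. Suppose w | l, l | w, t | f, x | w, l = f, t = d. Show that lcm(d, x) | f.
t = d and t | f, hence d | f. Because w | l and l | w, w = l. x | w, so x | l. Since l = f, x | f. d | f, so lcm(d, x) | f.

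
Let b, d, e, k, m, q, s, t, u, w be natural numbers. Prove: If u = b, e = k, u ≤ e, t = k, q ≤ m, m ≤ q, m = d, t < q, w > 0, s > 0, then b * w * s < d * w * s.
e = k and u ≤ e, thus u ≤ k. Since u = b, b ≤ k. q ≤ m and m ≤ q, therefore q = m. m = d, so q = d. Since t < q, t < d. Since t = k, k < d. Since b ≤ k, b < d. Combining with w > 0, by multiplying by a positive, b * w < d * w. Since s > 0, by multiplying by a positive, b * w * s < d * w * s.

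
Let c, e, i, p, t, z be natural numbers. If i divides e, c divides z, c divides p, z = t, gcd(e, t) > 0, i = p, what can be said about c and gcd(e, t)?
c ≤ gcd(e, t)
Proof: Since i = p and i divides e, p divides e. Since c divides p, c divides e. z = t and c divides z, thus c divides t. Since c divides e, c divides gcd(e, t). Since gcd(e, t) > 0, c ≤ gcd(e, t).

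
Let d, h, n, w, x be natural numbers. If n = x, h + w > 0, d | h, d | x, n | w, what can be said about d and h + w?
d ≤ h + w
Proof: n = x and n | w, so x | w. Since d | x, d | w. From d | h, d | h + w. h + w > 0, so d ≤ h + w.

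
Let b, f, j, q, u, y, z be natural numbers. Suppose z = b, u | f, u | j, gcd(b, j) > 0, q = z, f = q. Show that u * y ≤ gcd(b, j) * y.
q = z and z = b, thus q = b. f = q and u | f, so u | q. q = b, so u | b. Since u | j, u | gcd(b, j). Since gcd(b, j) > 0, u ≤ gcd(b, j). Then u * y ≤ gcd(b, j) * y.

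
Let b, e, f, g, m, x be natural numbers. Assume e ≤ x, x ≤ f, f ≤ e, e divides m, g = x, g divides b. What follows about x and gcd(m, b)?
x divides gcd(m, b)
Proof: From x ≤ f and f ≤ e, x ≤ e. e ≤ x, so e = x. Since e divides m, x divides m. Because g = x and g divides b, x divides b. Since x divides m, x divides gcd(m, b).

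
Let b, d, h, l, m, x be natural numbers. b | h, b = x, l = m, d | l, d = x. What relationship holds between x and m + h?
x | m + h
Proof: d = x and d | l, hence x | l. Since l = m, x | m. From b = x and b | h, x | h. Since x | m, x | m + h.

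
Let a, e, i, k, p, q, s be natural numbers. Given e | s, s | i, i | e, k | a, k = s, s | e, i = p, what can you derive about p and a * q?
p | a * q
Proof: From e | s and s | e, e = s. i | e, so i | s. s | i, so s = i. i = p, so s = p. k = s and k | a, thus s | a. Since s = p, p | a. Then p | a * q.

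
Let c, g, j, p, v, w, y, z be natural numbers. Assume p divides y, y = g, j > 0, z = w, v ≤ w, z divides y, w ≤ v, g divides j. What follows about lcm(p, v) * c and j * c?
lcm(p, v) * c ≤ j * c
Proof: w ≤ v and v ≤ w, hence w = v. z = w and z divides y, hence w divides y. Since w = v, v divides y. p divides y, so lcm(p, v) divides y. y = g, so lcm(p, v) divides g. Since g divides j, lcm(p, v) divides j. j > 0, so lcm(p, v) ≤ j. By multiplying by a non-negative, lcm(p, v) * c ≤ j * c.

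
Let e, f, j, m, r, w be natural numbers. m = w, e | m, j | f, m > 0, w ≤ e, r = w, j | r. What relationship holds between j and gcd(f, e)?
j | gcd(f, e)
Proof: e | m and m > 0, therefore e ≤ m. Since m = w, e ≤ w. w ≤ e, so w = e. r = w, so r = e. j | r, so j | e. j | f, so j | gcd(f, e).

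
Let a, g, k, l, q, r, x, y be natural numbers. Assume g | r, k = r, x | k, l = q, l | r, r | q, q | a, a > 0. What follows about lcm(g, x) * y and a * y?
lcm(g, x) * y ≤ a * y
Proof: k = r and x | k, hence x | r. Since g | r, lcm(g, x) | r. Since l = q and l | r, q | r. Since r | q, q = r. Since q | a, r | a. From lcm(g, x) | r, lcm(g, x) | a. From a > 0, lcm(g, x) ≤ a. Then lcm(g, x) * y ≤ a * y.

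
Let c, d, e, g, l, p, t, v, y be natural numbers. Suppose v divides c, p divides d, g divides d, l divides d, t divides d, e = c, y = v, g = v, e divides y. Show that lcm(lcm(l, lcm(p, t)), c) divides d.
p divides d and t divides d, thus lcm(p, t) divides d. l divides d, so lcm(l, lcm(p, t)) divides d. e = c and e divides y, therefore c divides y. Since y = v, c divides v. Since v divides c, v = c. g = v and g divides d, therefore v divides d. Since v = c, c divides d. Since lcm(l, lcm(p, t)) divides d, lcm(lcm(l, lcm(p, t)), c) divides d.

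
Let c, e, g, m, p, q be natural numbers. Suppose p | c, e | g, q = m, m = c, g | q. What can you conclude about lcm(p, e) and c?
lcm(p, e) | c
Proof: q = m and m = c, so q = c. Since g | q, g | c. e | g, so e | c. Since p | c, lcm(p, e) | c.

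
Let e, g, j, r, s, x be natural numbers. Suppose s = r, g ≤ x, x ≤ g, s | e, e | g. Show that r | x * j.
g ≤ x and x ≤ g, hence g = x. s | e and e | g, hence s | g. Since g = x, s | x. s = r, so r | x. Then r | x * j.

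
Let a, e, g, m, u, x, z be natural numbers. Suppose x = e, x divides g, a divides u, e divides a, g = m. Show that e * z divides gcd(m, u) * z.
x = e and x divides g, hence e divides g. Because g = m, e divides m. e divides a and a divides u, hence e divides u. Since e divides m, e divides gcd(m, u). Then e * z divides gcd(m, u) * z.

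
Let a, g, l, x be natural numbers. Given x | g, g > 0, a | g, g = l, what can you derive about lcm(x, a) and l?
lcm(x, a) ≤ l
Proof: x | g and a | g, hence lcm(x, a) | g. g > 0, so lcm(x, a) ≤ g. Since g = l, lcm(x, a) ≤ l.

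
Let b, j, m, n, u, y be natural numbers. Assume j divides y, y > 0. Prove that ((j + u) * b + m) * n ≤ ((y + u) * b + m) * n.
j divides y and y > 0, hence j ≤ y. Then j + u ≤ y + u. By multiplying by a non-negative, (j + u) * b ≤ (y + u) * b. Then (j + u) * b + m ≤ (y + u) * b + m. By multiplying by a non-negative, ((j + u) * b + m) * n ≤ ((y + u) * b + m) * n.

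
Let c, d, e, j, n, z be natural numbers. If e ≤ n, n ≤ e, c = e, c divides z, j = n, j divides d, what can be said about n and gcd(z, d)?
n divides gcd(z, d)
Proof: e ≤ n and n ≤ e, thus e = n. Because c = e and c divides z, e divides z. e = n, so n divides z. Because j = n and j divides d, n divides d. Since n divides z, n divides gcd(z, d).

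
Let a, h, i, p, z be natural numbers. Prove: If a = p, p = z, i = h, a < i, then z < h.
Since a = p and p = z, a = z. Because i = h and a < i, a < h. a = z, so z < h.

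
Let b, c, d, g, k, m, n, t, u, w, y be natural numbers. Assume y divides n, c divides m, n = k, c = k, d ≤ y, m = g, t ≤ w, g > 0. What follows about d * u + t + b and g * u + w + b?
d * u + t + b ≤ g * u + w + b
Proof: n = k and y divides n, thus y divides k. m = g and c divides m, therefore c divides g. c = k, so k divides g. Since y divides k, y divides g. Since g > 0, y ≤ g. d ≤ y, so d ≤ g. By multiplying by a non-negative, d * u ≤ g * u. t ≤ w, so d * u + t ≤ g * u + w. Then d * u + t + b ≤ g * u + w + b.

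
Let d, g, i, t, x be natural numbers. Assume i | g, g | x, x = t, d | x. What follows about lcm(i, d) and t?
lcm(i, d) | t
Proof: i | g and g | x, thus i | x. Since d | x, lcm(i, d) | x. Since x = t, lcm(i, d) | t.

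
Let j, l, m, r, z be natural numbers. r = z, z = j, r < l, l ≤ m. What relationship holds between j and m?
j < m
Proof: r = z and z = j, so r = j. Since r < l and l ≤ m, r < m. r = j, so j < m.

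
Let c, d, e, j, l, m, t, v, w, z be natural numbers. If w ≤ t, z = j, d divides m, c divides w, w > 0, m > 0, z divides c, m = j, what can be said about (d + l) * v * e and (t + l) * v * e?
(d + l) * v * e ≤ (t + l) * v * e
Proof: d divides m and m > 0, thus d ≤ m. Since m = j, d ≤ j. From z = j and z divides c, j divides c. c divides w, so j divides w. w > 0, so j ≤ w. Since d ≤ j, d ≤ w. Since w ≤ t, d ≤ t. Then d + l ≤ t + l. By multiplying by a non-negative, (d + l) * v ≤ (t + l) * v. By multiplying by a non-negative, (d + l) * v * e ≤ (t + l) * v * e.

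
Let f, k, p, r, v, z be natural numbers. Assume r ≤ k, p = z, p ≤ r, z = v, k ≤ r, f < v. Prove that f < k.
From p = z and z = v, p = v. Because r ≤ k and k ≤ r, r = k. Since p ≤ r, p ≤ k. Since p = v, v ≤ k. f < v, so f < k.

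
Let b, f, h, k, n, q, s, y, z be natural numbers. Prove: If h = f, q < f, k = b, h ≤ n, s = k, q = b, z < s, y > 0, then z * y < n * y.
Because s = k and k = b, s = b. From z < s, z < b. h = f and h ≤ n, therefore f ≤ n. Since q < f, q < n. Since q = b, b < n. Since z < b, z < n. Since y > 0, z * y < n * y.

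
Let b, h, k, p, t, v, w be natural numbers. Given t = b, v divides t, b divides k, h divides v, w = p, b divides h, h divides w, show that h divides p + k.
w = p and h divides w, therefore h divides p. Since t = b and v divides t, v divides b. Because h divides v, h divides b. Since b divides h, b = h. Since b divides k, h divides k. Since h divides p, h divides p + k.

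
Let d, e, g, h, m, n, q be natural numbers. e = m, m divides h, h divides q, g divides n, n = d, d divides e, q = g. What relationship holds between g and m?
g = m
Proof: Since n = d and g divides n, g divides d. Since e = m and d divides e, d divides m. Since g divides d, g divides m. m divides h and h divides q, so m divides q. q = g, so m divides g. g divides m, so g = m.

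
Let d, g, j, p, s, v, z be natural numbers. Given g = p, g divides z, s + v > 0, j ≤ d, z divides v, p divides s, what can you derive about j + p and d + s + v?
j + p ≤ d + s + v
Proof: g divides z and z divides v, therefore g divides v. Because g = p, p divides v. Since p divides s, p divides s + v. Since s + v > 0, p ≤ s + v. j ≤ d, so j + p ≤ d + s + v.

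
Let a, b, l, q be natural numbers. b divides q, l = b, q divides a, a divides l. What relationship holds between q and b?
q = b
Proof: l = b and a divides l, hence a divides b. q divides a, so q divides b. Because b divides q, q = b.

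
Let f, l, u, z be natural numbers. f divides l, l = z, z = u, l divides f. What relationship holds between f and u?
f = u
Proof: f divides l and l divides f, hence f = l. Because l = z, f = z. z = u, so f = u.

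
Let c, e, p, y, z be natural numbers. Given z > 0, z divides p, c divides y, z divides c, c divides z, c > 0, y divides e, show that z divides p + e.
c divides z and z > 0, hence c ≤ z. Because z divides c and c > 0, z ≤ c. Since c ≤ z, c = z. Because c divides y and y divides e, c divides e. Since c = z, z divides e. Since z divides p, z divides p + e.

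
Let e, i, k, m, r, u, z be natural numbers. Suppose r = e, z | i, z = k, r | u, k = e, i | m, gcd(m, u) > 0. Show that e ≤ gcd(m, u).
From z = k and z | i, k | i. k = e, so e | i. i | m, so e | m. Because r = e and r | u, e | u. e | m, so e | gcd(m, u). Since gcd(m, u) > 0, e ≤ gcd(m, u).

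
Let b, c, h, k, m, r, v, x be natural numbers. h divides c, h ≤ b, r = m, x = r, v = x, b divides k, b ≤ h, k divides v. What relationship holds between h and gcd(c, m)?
h divides gcd(c, m)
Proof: b ≤ h and h ≤ b, hence b = h. b divides k, so h divides k. x = r and r = m, so x = m. v = x and k divides v, therefore k divides x. x = m, so k divides m. Since h divides k, h divides m. h divides c, so h divides gcd(c, m).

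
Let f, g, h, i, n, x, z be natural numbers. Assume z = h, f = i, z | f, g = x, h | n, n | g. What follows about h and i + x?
h | i + x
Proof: f = i and z | f, hence z | i. Since z = h, h | i. Because h | n and n | g, h | g. Since g = x, h | x. h | i, so h | i + x.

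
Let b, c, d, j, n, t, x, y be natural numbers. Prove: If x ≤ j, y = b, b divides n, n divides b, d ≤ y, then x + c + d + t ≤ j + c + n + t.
x ≤ j, so x + c ≤ j + c. b divides n and n divides b, thus b = n. y = b, so y = n. d ≤ y, so d ≤ n. Then d + t ≤ n + t. x + c ≤ j + c, so x + c + d + t ≤ j + c + n + t.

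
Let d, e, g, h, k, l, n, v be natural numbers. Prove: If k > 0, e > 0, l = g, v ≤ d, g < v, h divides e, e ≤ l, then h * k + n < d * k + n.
h divides e and e > 0, so h ≤ e. Since l = g and e ≤ l, e ≤ g. g < v, so e < v. v ≤ d, so e < d. h ≤ e, so h < d. Since k > 0, by multiplying by a positive, h * k < d * k. Then h * k + n < d * k + n.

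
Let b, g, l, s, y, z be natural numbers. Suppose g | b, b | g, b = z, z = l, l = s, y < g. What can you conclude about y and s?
y < s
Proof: g | b and b | g, therefore g = b. Since b = z, g = z. Since z = l, g = l. l = s, so g = s. y < g, so y < s.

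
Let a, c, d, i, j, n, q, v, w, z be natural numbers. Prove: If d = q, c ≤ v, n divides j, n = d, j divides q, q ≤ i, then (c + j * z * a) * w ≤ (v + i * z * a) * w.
Since n = d and d = q, n = q. n divides j, so q divides j. Since j divides q, q = j. From q ≤ i, j ≤ i. By multiplying by a non-negative, j * z ≤ i * z. By multiplying by a non-negative, j * z * a ≤ i * z * a. Since c ≤ v, c + j * z * a ≤ v + i * z * a. By multiplying by a non-negative, (c + j * z * a) * w ≤ (v + i * z * a) * w.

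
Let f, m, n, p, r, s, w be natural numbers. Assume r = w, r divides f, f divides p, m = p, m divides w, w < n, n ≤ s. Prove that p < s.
r = w and r divides f, thus w divides f. f divides p, so w divides p. Because m = p and m divides w, p divides w. Since w divides p, w = p. w < n and n ≤ s, therefore w < s. Since w = p, p < s.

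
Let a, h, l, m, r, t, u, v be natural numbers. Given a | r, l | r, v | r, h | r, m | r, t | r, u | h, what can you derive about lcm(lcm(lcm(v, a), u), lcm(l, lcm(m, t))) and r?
lcm(lcm(lcm(v, a), u), lcm(l, lcm(m, t))) | r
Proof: From v | r and a | r, lcm(v, a) | r. Because u | h and h | r, u | r. From lcm(v, a) | r, lcm(lcm(v, a), u) | r. Since m | r and t | r, lcm(m, t) | r. l | r, so lcm(l, lcm(m, t)) | r. Since lcm(lcm(v, a), u) | r, lcm(lcm(lcm(v, a), u), lcm(l, lcm(m, t))) | r.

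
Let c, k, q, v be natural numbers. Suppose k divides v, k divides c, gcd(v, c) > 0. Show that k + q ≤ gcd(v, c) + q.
k divides v and k divides c, hence k divides gcd(v, c). Since gcd(v, c) > 0, k ≤ gcd(v, c). Then k + q ≤ gcd(v, c) + q.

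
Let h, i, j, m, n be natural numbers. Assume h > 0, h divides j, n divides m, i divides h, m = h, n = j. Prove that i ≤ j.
m = h and n divides m, so n divides h. n = j, so j divides h. h divides j, so h = j. i divides h and h > 0, thus i ≤ h. Since h = j, i ≤ j.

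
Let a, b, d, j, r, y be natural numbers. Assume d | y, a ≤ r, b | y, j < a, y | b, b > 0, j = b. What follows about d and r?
d < r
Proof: y | b and b | y, hence y = b. Since d | y, d | b. b > 0, so d ≤ b. Since j = b and j < a, b < a. Since a ≤ r, b < r. d ≤ b, so d < r.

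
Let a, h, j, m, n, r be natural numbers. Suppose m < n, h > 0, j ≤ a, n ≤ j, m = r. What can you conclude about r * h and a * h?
r * h < a * h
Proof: m = r and m < n, so r < n. n ≤ j and j ≤ a, so n ≤ a. Because r < n, r < a. h > 0, so r * h < a * h.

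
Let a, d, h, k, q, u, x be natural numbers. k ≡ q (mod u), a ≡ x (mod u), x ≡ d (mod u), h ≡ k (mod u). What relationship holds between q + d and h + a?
q + d ≡ h + a (mod u)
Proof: h ≡ k (mod u) and k ≡ q (mod u), thus h ≡ q (mod u). a ≡ x (mod u) and x ≡ d (mod u), therefore a ≡ d (mod u). h ≡ q (mod u), so h + a ≡ q + d (mod u). Then q + d ≡ h + a (mod u).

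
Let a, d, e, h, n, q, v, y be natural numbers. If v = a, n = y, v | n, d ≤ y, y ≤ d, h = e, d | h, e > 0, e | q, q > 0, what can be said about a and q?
a ≤ q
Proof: Because n = y and v | n, v | y. v = a, so a | y. d ≤ y and y ≤ d, hence d = y. From h = e and d | h, d | e. d = y, so y | e. a | y, so a | e. Since e > 0, a ≤ e. Since e | q and q > 0, e ≤ q. a ≤ e, so a ≤ q.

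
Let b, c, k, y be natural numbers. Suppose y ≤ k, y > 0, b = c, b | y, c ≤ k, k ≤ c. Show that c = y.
Because k ≤ c and c ≤ k, k = c. Since y ≤ k, y ≤ c. Since b = c and b | y, c | y. y > 0, so c ≤ y. Since y ≤ c, y = c. Then c = y.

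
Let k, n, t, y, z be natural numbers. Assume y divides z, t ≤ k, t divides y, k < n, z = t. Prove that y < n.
Since z = t and y divides z, y divides t. From t divides y, t = y. t ≤ k and k < n, so t < n. Since t = y, y < n.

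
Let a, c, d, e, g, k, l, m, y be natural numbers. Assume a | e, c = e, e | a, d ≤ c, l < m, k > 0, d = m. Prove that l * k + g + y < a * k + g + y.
e | a and a | e, therefore e = a. c = e, so c = a. From d = m and d ≤ c, m ≤ c. Since c = a, m ≤ a. Since l < m, l < a. k > 0, so l * k < a * k. Then l * k + g < a * k + g. Then l * k + g + y < a * k + g + y.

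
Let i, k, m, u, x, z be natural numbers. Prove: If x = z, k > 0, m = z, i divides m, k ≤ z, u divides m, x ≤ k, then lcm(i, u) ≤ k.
x = z and x ≤ k, hence z ≤ k. k ≤ z, so z = k. Because m = z, m = k. i divides m and u divides m, hence lcm(i, u) divides m. From m = k, lcm(i, u) divides k. Because k > 0, lcm(i, u) ≤ k.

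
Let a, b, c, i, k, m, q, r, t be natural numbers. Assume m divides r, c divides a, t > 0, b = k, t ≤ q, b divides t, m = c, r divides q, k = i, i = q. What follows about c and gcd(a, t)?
c divides gcd(a, t)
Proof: k = i and i = q, thus k = q. b = k and b divides t, thus k divides t. k = q, so q divides t. Since t > 0, q ≤ t. t ≤ q, so q = t. m = c and m divides r, thus c divides r. Since r divides q, c divides q. Since q = t, c divides t. Since c divides a, c divides gcd(a, t).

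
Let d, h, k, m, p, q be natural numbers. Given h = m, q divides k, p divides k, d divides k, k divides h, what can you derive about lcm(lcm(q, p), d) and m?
lcm(lcm(q, p), d) divides m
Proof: q divides k and p divides k, so lcm(q, p) divides k. Since d divides k, lcm(lcm(q, p), d) divides k. From h = m and k divides h, k divides m. lcm(lcm(q, p), d) divides k, so lcm(lcm(q, p), d) divides m.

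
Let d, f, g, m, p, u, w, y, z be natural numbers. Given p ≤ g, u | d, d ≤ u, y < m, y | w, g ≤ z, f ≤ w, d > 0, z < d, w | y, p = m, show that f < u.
y | w and w | y, thus y = w. Since y < m, w < m. p = m and p ≤ g, so m ≤ g. Since w < m, w < g. f ≤ w, so f < g. u | d and d > 0, therefore u ≤ d. d ≤ u, so d = u. Because z < d, z < u. g ≤ z, so g < u. Because f < g, f < u.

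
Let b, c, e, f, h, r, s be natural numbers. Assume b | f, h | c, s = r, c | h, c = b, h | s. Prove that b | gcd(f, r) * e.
h | c and c | h, thus h = c. c = b, so h = b. s = r and h | s, so h | r. From h = b, b | r. Since b | f, b | gcd(f, r). Then b | gcd(f, r) * e.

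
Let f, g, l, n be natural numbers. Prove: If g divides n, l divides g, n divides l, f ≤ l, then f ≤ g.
Because g divides n and n divides l, g divides l. Since l divides g, l = g. f ≤ l, so f ≤ g.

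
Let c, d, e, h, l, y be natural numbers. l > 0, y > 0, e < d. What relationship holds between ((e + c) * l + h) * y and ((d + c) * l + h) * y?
((e + c) * l + h) * y < ((d + c) * l + h) * y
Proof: e < d, thus e + c < d + c. Since l > 0, (e + c) * l < (d + c) * l. Then (e + c) * l + h < (d + c) * l + h. Since y > 0, ((e + c) * l + h) * y < ((d + c) * l + h) * y.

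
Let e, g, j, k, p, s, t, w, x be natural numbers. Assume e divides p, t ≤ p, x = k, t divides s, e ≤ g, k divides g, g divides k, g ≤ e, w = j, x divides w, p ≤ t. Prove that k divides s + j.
e ≤ g and g ≤ e, so e = g. Since g divides k and k divides g, g = k. Since e = g, e = k. p ≤ t and t ≤ p, hence p = t. e divides p, so e divides t. e = k, so k divides t. t divides s, so k divides s. w = j and x divides w, thus x divides j. Since x = k, k divides j. k divides s, so k divides s + j.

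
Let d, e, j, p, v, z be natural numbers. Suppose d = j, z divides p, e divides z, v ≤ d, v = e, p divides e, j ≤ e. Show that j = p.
Since v = e and v ≤ d, e ≤ d. d = j, so e ≤ j. From j ≤ e, j = e. Because e divides z and z divides p, e divides p. p divides e, so e = p. Since j = e, j = p.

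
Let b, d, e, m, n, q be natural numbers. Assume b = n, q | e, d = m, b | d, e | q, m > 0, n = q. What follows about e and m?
e ≤ m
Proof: From b = n and n = q, b = q. Because q | e and e | q, q = e. Since b = q, b = e. d = m and b | d, so b | m. m > 0, so b ≤ m. b = e, so e ≤ m.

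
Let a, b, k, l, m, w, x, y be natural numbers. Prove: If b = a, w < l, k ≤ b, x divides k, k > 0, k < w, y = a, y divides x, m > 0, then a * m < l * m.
From b = a and k ≤ b, k ≤ a. y = a and y divides x, thus a divides x. x divides k, so a divides k. k > 0, so a ≤ k. Since k ≤ a, k = a. k < w and w < l, so k < l. k = a, so a < l. Since m > 0, by multiplying by a positive, a * m < l * m.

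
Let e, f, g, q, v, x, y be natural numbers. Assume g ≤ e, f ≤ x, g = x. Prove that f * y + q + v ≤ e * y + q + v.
Since g = x and g ≤ e, x ≤ e. Since f ≤ x, f ≤ e. Then f * y ≤ e * y. Then f * y + q ≤ e * y + q. Then f * y + q + v ≤ e * y + q + v.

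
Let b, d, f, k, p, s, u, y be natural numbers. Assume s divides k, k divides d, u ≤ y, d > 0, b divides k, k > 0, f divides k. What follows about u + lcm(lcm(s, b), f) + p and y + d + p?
u + lcm(lcm(s, b), f) + p ≤ y + d + p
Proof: Because s divides k and b divides k, lcm(s, b) divides k. From f divides k, lcm(lcm(s, b), f) divides k. Since k > 0, lcm(lcm(s, b), f) ≤ k. Since k divides d and d > 0, k ≤ d. lcm(lcm(s, b), f) ≤ k, so lcm(lcm(s, b), f) ≤ d. Since u ≤ y, u + lcm(lcm(s, b), f) ≤ y + d. Then u + lcm(lcm(s, b), f) + p ≤ y + d + p.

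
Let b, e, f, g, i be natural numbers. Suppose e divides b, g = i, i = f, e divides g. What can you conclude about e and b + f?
e divides b + f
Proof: g = i and i = f, so g = f. e divides g, so e divides f. Since e divides b, e divides b + f.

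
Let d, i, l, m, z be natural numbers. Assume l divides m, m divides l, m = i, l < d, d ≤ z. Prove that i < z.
l divides m and m divides l, thus l = m. Since m = i, l = i. l < d and d ≤ z, thus l < z. l = i, so i < z.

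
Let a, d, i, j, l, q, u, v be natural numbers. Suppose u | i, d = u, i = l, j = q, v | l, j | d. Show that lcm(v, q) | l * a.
d = u and j | d, therefore j | u. Since u | i, j | i. Since i = l, j | l. j = q, so q | l. Since v | l, lcm(v, q) | l. Then lcm(v, q) | l * a.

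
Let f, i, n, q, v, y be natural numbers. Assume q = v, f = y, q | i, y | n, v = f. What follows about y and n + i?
y | n + i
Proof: From q = v and v = f, q = f. f = y, so q = y. Because q | i, y | i. y | n, so y | n + i.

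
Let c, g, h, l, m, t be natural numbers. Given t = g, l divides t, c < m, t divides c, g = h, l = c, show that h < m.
l = c and l divides t, hence c divides t. Because t divides c, c = t. Since t = g, c = g. From g = h, c = h. c < m, so h < m.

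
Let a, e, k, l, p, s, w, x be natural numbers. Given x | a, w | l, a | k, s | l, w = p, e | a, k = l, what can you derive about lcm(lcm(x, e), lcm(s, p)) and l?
lcm(lcm(x, e), lcm(s, p)) | l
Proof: x | a and e | a, so lcm(x, e) | a. k = l and a | k, thus a | l. Since lcm(x, e) | a, lcm(x, e) | l. Since w = p and w | l, p | l. From s | l, lcm(s, p) | l. lcm(x, e) | l, so lcm(lcm(x, e), lcm(s, p)) | l.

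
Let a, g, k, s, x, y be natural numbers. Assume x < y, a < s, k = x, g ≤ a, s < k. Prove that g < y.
Because a < s and s < k, a < k. Since g ≤ a, g < k. Since k = x, g < x. Since x < y, g < y.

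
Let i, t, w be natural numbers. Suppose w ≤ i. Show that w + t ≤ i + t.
Since w ≤ i, by adding to both sides, w + t ≤ i + t.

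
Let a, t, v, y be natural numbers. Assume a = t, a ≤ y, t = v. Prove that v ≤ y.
From a = t and t = v, a = v. From a ≤ y, v ≤ y.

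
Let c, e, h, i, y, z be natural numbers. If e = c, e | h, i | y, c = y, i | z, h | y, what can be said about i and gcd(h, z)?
i | gcd(h, z)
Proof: e = c and c = y, thus e = y. e | h, so y | h. Because h | y, y = h. Since i | y, i | h. Because i | z, i | gcd(h, z).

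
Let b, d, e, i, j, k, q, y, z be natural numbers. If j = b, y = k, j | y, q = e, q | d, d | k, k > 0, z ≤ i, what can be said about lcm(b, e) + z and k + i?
lcm(b, e) + z ≤ k + i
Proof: From y = k and j | y, j | k. Since j = b, b | k. q | d and d | k, thus q | k. Since q = e, e | k. Since b | k, lcm(b, e) | k. Because k > 0, lcm(b, e) ≤ k. Because z ≤ i, lcm(b, e) + z ≤ k + i.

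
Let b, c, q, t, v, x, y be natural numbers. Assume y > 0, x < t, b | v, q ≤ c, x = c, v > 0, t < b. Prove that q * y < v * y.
x = c and x < t, therefore c < t. q ≤ c, so q < t. b | v and v > 0, so b ≤ v. t < b, so t < v. Since q < t, q < v. Since y > 0, q * y < v * y.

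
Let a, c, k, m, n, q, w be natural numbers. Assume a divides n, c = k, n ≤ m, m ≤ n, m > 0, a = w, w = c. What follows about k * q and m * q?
k * q ≤ m * q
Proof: Since n ≤ m and m ≤ n, n = m. w = c and c = k, hence w = k. Since a = w and a divides n, w divides n. Because w = k, k divides n. Since n = m, k divides m. m > 0, so k ≤ m. By multiplying by a non-negative, k * q ≤ m * q.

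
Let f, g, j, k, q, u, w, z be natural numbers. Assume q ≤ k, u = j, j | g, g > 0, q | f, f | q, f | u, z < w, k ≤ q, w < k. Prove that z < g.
q | f and f | q, hence q = f. k ≤ q and q ≤ k, hence k = q. From z < w and w < k, z < k. Since k = q, z < q. Because q = f, z < f. Because u = j and f | u, f | j. j | g, so f | g. g > 0, so f ≤ g. From z < f, z < g.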